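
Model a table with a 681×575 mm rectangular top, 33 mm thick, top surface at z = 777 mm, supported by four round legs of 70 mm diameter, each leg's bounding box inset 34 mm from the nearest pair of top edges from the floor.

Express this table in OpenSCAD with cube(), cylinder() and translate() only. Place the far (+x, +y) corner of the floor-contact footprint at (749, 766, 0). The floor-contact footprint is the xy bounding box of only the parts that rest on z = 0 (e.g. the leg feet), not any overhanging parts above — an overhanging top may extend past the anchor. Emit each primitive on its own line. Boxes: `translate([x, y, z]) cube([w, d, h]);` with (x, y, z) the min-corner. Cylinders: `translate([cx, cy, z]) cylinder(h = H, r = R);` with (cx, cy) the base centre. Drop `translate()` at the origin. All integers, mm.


translate([102, 225, 744]) cube([681, 575, 33]);
translate([171, 294, 0]) cylinder(h = 744, r = 35);
translate([714, 294, 0]) cylinder(h = 744, r = 35);
translate([171, 731, 0]) cylinder(h = 744, r = 35);
translate([714, 731, 0]) cylinder(h = 744, r = 35);


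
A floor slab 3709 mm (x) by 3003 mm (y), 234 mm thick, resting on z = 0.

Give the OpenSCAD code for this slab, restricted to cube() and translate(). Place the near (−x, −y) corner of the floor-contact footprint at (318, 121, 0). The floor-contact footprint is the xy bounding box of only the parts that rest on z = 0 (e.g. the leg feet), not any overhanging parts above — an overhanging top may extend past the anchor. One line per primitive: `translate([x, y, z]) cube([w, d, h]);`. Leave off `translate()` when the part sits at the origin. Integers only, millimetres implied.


translate([318, 121, 0]) cube([3709, 3003, 234]);


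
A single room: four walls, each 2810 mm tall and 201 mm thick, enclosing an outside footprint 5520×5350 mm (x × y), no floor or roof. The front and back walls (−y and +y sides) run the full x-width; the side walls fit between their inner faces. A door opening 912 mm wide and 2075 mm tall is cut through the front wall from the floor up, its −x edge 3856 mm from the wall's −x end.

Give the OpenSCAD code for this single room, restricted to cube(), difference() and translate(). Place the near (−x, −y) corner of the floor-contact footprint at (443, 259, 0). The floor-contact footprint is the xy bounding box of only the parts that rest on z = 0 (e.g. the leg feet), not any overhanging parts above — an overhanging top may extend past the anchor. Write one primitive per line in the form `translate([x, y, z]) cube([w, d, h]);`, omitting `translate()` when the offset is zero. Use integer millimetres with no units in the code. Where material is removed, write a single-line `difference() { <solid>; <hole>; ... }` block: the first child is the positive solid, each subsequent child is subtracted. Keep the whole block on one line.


difference() { translate([443, 259, 0]) cube([5520, 201, 2810]); translate([4299, 259, 0]) cube([912, 201, 2075]); }
translate([443, 5408, 0]) cube([5520, 201, 2810]);
translate([443, 460, 0]) cube([201, 4948, 2810]);
translate([5762, 460, 0]) cube([201, 4948, 2810]);


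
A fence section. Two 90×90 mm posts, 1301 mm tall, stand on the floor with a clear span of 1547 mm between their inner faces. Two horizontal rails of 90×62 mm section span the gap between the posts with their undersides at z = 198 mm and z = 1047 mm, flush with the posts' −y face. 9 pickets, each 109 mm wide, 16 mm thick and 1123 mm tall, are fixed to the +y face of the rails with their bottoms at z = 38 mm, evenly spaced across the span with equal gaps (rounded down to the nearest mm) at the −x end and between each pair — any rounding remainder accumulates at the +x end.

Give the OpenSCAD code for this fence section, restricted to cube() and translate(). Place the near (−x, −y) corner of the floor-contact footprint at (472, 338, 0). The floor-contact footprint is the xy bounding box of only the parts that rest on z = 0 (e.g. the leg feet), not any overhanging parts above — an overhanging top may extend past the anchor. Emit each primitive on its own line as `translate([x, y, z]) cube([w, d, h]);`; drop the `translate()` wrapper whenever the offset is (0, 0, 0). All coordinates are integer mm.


translate([472, 338, 0]) cube([90, 90, 1301]);
translate([2109, 338, 0]) cube([90, 90, 1301]);
translate([562, 338, 198]) cube([1547, 90, 62]);
translate([562, 338, 1047]) cube([1547, 90, 62]);
translate([618, 428, 38]) cube([109, 16, 1123]);
translate([783, 428, 38]) cube([109, 16, 1123]);
translate([948, 428, 38]) cube([109, 16, 1123]);
translate([1113, 428, 38]) cube([109, 16, 1123]);
translate([1278, 428, 38]) cube([109, 16, 1123]);
translate([1443, 428, 38]) cube([109, 16, 1123]);
translate([1608, 428, 38]) cube([109, 16, 1123]);
translate([1773, 428, 38]) cube([109, 16, 1123]);
translate([1938, 428, 38]) cube([109, 16, 1123]);


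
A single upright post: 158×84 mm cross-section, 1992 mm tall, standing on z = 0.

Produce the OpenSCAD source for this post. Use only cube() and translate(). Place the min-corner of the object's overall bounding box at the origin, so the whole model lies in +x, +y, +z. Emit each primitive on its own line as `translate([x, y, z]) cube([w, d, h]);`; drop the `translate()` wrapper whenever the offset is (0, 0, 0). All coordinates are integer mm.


cube([158, 84, 1992]);


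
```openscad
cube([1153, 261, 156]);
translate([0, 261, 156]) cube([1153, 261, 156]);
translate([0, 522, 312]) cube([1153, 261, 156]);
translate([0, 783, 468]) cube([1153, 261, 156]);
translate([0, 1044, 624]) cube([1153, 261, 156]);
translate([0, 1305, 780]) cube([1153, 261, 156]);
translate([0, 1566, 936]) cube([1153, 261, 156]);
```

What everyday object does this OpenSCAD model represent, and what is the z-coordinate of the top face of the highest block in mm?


A staircase. The total rise is 1092 mm.

7 identical blocks, each offset up and back from the previous — a staircase. Each step is 156 mm tall and there are 7 of them, so the total rise is 7 × 156 = 1092 mm.


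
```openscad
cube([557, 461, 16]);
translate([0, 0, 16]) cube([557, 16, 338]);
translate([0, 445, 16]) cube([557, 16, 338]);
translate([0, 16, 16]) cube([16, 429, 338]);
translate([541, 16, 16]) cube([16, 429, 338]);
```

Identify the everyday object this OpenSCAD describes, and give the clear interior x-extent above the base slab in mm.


An open box. The internal width is 525 mm.

A 557×461 base slab with four walls standing on it — an open box. The base is 557 mm wide and the walls are 16 mm thick, so the internal width is 557 − 2 × 16 = 525 mm.


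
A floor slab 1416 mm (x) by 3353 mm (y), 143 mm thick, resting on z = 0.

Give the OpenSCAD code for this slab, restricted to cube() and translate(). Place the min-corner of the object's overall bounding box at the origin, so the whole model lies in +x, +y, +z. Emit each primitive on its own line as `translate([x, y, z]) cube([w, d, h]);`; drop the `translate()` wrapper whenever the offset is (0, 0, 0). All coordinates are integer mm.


cube([1416, 3353, 143]);


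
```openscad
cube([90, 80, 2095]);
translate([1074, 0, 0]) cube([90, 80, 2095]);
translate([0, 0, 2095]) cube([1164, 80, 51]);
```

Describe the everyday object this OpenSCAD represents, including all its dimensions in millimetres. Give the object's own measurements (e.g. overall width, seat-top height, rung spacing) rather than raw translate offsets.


A door frame. The clear opening is 984 mm wide and 2095 mm high. Two 90 mm wide jambs, 80 mm deep, stand either side of the opening from the floor to the top of the opening. A 51 mm thick head sits across the top of both jambs, spanning the full outside width of the frame.


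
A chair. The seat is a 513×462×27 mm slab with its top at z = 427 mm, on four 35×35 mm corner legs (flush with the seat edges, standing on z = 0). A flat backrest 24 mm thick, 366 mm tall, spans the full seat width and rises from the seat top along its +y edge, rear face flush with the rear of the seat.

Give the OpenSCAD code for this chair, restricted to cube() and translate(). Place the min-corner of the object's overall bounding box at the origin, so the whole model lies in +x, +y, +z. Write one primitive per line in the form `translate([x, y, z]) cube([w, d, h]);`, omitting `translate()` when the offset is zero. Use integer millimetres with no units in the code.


translate([0, 0, 400]) cube([513, 462, 27]);
cube([35, 35, 400]);
translate([478, 0, 0]) cube([35, 35, 400]);
translate([0, 427, 0]) cube([35, 35, 400]);
translate([478, 427, 0]) cube([35, 35, 400]);
translate([0, 438, 427]) cube([513, 24, 366]);


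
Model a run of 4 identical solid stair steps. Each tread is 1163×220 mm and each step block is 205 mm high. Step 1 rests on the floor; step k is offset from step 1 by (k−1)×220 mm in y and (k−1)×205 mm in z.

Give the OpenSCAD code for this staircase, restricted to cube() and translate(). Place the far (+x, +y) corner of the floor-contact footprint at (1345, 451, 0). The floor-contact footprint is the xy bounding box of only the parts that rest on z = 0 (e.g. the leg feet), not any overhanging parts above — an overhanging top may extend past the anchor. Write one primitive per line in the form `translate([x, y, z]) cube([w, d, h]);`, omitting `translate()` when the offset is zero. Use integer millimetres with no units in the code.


translate([182, 231, 0]) cube([1163, 220, 205]);
translate([182, 451, 205]) cube([1163, 220, 205]);
translate([182, 671, 410]) cube([1163, 220, 205]);
translate([182, 891, 615]) cube([1163, 220, 205]);


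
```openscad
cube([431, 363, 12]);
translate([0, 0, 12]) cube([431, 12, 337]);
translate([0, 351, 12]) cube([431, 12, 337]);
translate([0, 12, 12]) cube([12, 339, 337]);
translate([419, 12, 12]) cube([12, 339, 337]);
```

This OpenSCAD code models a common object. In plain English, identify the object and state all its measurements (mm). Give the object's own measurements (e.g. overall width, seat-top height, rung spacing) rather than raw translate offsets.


An open-topped rectangular box: outside dimensions 431×363×349 mm, with a uniform wall and base thickness of 12 mm. The base is a full 431×363 slab on the floor; four walls sit on top of the base. The front and back walls (the −y and +y sides) span the full width; the two side walls fit between them.


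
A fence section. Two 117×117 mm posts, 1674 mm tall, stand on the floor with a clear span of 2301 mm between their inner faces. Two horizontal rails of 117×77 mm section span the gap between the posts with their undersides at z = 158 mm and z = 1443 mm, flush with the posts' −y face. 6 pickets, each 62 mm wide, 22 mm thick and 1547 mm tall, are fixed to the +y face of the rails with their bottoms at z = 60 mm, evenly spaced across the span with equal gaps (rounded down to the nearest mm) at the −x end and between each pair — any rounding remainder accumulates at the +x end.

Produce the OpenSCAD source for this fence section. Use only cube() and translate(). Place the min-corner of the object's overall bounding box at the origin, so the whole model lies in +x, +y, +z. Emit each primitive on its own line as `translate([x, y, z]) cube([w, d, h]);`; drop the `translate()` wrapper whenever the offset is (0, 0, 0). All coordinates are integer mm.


cube([117, 117, 1674]);
translate([2418, 0, 0]) cube([117, 117, 1674]);
translate([117, 0, 158]) cube([2301, 117, 77]);
translate([117, 0, 1443]) cube([2301, 117, 77]);
translate([392, 117, 60]) cube([62, 22, 1547]);
translate([729, 117, 60]) cube([62, 22, 1547]);
translate([1066, 117, 60]) cube([62, 22, 1547]);
translate([1403, 117, 60]) cube([62, 22, 1547]);
translate([1740, 117, 60]) cube([62, 22, 1547]);
translate([2077, 117, 60]) cube([62, 22, 1547]);


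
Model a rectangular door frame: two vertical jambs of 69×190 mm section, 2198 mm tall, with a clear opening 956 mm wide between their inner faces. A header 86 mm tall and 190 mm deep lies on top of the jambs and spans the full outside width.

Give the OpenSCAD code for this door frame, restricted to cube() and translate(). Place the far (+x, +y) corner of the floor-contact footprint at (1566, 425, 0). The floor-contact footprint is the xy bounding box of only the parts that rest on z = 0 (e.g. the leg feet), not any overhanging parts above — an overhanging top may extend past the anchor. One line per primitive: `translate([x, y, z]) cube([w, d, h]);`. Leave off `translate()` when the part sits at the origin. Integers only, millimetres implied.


translate([472, 235, 0]) cube([69, 190, 2198]);
translate([1497, 235, 0]) cube([69, 190, 2198]);
translate([472, 235, 2198]) cube([1094, 190, 86]);


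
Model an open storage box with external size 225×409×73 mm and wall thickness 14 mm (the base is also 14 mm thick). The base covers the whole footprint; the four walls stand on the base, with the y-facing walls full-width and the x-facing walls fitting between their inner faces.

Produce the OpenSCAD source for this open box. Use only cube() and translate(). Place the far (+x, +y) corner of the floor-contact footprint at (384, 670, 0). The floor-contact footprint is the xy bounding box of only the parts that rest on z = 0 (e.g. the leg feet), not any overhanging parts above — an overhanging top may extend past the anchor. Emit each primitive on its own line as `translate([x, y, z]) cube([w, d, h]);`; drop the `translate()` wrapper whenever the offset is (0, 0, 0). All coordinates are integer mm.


translate([159, 261, 0]) cube([225, 409, 14]);
translate([159, 261, 14]) cube([225, 14, 59]);
translate([159, 656, 14]) cube([225, 14, 59]);
translate([159, 275, 14]) cube([14, 381, 59]);
translate([370, 275, 14]) cube([14, 381, 59]);


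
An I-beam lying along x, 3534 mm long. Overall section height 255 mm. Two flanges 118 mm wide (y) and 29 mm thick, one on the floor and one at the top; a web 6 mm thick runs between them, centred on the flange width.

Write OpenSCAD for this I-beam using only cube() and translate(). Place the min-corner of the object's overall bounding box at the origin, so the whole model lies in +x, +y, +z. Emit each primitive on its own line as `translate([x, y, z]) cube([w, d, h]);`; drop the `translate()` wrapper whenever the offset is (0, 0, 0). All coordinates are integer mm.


cube([3534, 118, 29]);
translate([0, 56, 29]) cube([3534, 6, 197]);
translate([0, 0, 226]) cube([3534, 118, 29]);


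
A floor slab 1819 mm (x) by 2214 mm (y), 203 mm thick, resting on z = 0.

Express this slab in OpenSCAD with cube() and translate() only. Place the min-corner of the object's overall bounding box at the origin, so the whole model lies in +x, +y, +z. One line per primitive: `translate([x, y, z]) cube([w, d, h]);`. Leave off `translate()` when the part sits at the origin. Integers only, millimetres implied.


cube([1819, 2214, 203]);


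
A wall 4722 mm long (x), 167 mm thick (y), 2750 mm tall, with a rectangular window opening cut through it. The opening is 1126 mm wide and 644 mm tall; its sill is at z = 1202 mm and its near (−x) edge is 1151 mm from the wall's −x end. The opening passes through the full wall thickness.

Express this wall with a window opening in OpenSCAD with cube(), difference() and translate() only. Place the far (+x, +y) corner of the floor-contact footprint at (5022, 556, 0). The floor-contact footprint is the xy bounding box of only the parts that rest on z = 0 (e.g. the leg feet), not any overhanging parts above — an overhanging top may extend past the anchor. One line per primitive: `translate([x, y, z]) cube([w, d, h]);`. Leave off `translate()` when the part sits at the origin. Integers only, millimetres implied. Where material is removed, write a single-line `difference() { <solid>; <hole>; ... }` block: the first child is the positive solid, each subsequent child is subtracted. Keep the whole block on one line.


difference() { translate([300, 389, 0]) cube([4722, 167, 2750]); translate([1451, 389, 1202]) cube([1126, 167, 644]); }


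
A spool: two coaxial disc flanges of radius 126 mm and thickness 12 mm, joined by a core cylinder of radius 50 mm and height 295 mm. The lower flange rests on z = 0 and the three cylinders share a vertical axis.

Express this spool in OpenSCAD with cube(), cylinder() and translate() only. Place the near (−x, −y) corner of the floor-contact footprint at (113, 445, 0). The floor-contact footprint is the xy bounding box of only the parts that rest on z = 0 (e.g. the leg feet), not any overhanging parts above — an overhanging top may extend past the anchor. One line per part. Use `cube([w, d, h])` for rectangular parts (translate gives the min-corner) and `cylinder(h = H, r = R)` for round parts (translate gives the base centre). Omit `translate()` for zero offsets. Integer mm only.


translate([239, 571, 0]) cylinder(h = 12, r = 126);
translate([239, 571, 12]) cylinder(h = 295, r = 50);
translate([239, 571, 307]) cylinder(h = 12, r = 126);


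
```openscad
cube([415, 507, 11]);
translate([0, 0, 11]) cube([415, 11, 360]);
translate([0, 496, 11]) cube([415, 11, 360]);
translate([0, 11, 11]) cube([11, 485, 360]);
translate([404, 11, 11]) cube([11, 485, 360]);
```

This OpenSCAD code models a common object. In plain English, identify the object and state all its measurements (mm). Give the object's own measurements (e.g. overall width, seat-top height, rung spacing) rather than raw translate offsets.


An open-topped rectangular box: outside dimensions 415×507×371 mm, with a uniform wall and base thickness of 11 mm. The base is a full 415×507 slab on the floor; four walls sit on top of the base. The front and back walls (the −y and +y sides) span the full width; the two side walls fit between them.


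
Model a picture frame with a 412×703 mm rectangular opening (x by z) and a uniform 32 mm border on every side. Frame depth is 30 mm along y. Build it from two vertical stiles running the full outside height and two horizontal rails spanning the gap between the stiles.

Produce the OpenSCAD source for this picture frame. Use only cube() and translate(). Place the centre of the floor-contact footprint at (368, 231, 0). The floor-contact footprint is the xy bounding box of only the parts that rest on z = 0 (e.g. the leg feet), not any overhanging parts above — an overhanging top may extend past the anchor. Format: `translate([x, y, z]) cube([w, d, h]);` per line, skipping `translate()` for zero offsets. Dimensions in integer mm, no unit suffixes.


translate([130, 216, 0]) cube([32, 30, 767]);
translate([574, 216, 0]) cube([32, 30, 767]);
translate([162, 216, 0]) cube([412, 30, 32]);
translate([162, 216, 735]) cube([412, 30, 32]);


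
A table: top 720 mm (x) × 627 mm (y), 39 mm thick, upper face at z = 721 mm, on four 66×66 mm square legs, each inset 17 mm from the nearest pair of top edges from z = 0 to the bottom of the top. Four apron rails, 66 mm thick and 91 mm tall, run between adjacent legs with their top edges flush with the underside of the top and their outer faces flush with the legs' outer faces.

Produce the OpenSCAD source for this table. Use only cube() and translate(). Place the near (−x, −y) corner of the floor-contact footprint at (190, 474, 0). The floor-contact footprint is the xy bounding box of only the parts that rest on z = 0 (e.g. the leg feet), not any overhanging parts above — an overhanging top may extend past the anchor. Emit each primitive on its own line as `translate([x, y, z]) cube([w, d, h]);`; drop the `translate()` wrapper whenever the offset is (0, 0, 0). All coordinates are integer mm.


// leg_h = 721 - 39 = 682
// apron z = 682 - 91 = 591
translate([173, 457, 682]) cube([720, 627, 39]);
translate([190, 474, 0]) cube([66, 66, 682]);
translate([810, 474, 0]) cube([66, 66, 682]);
translate([190, 1001, 0]) cube([66, 66, 682]);
translate([810, 1001, 0]) cube([66, 66, 682]);
translate([256, 474, 591]) cube([554, 66, 91]);
translate([256, 1001, 591]) cube([554, 66, 91]);
translate([190, 540, 591]) cube([66, 461, 91]);
translate([810, 540, 591]) cube([66, 461, 91]);


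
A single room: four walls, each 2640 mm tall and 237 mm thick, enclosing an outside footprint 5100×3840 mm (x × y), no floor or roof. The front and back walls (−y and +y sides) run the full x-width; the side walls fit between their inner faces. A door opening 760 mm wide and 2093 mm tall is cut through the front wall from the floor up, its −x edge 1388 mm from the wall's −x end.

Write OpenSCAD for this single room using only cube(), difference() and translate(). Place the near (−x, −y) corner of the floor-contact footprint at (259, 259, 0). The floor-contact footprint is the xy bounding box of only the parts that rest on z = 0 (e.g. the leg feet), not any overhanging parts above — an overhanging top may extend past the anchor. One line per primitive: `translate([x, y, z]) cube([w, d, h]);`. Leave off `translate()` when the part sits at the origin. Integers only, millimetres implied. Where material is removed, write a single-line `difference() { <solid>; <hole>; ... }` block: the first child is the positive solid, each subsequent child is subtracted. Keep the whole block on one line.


difference() { translate([259, 259, 0]) cube([5100, 237, 2640]); translate([1647, 259, 0]) cube([760, 237, 2093]); }
translate([259, 3862, 0]) cube([5100, 237, 2640]);
translate([259, 496, 0]) cube([237, 3366, 2640]);
translate([5122, 496, 0]) cube([237, 3366, 2640]);


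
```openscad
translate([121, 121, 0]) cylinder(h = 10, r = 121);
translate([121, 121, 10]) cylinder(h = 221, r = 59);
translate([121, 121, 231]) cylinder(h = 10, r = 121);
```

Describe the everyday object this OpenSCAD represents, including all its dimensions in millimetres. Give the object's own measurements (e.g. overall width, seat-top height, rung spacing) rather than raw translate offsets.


A spool: two coaxial disc flanges of radius 121 mm and thickness 10 mm, joined by a core cylinder of radius 59 mm and height 221 mm. The lower flange rests on z = 0 and the three cylinders share a vertical axis.


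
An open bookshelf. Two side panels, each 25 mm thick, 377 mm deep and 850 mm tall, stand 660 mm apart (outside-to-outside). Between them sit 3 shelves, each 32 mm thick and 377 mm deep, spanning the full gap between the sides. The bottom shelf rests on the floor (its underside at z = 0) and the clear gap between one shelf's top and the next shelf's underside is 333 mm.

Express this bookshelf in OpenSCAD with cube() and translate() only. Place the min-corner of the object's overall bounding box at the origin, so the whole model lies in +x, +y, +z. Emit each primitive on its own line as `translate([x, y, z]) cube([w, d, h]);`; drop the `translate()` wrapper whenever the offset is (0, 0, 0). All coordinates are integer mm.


cube([25, 377, 850]);
translate([635, 0, 0]) cube([25, 377, 850]);
translate([25, 0, 0]) cube([610, 377, 32]);
translate([25, 0, 365]) cube([610, 377, 32]);
translate([25, 0, 730]) cube([610, 377, 32]);


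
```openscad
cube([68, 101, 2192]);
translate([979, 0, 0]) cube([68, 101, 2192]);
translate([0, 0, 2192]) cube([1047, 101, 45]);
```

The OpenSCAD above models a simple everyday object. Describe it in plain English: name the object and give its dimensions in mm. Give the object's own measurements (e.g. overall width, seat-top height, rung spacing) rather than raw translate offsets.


A door frame. The clear opening is 911 mm wide and 2192 mm high. Two 68 mm wide jambs, 101 mm deep, stand either side of the opening from the floor to the top of the opening. A 45 mm thick head sits across the top of both jambs, spanning the full outside width of the frame.


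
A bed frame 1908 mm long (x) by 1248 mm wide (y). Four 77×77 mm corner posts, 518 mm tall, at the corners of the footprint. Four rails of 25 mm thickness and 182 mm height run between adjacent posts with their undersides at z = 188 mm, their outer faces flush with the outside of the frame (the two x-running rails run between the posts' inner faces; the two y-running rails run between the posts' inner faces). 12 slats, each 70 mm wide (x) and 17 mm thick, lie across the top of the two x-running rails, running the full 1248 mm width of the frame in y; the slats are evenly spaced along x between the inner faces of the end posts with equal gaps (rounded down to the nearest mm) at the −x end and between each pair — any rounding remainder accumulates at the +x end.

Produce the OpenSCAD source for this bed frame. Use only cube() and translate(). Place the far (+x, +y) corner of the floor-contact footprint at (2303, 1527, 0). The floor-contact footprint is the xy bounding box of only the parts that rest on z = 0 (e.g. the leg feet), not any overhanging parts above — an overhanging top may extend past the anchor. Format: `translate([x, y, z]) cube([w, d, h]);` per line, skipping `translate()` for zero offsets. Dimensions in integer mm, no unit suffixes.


// slat z = rail_z + rail_h = 188 + 182 = 370
// slat gap = ⌊(1754 − 12·70) / 13⌋ = 70
translate([395, 279, 0]) cube([77, 77, 518]);
translate([395, 1450, 0]) cube([77, 77, 518]);
translate([2226, 279, 0]) cube([77, 77, 518]);
translate([2226, 1450, 0]) cube([77, 77, 518]);
translate([472, 279, 188]) cube([1754, 25, 182]);
translate([472, 1502, 188]) cube([1754, 25, 182]);
translate([395, 356, 188]) cube([25, 1094, 182]);
translate([2278, 356, 188]) cube([25, 1094, 182]);
translate([542, 279, 370]) cube([70, 1248, 17]);
translate([682, 279, 370]) cube([70, 1248, 17]);
translate([822, 279, 370]) cube([70, 1248, 17]);
translate([962, 279, 370]) cube([70, 1248, 17]);
translate([1102, 279, 370]) cube([70, 1248, 17]);
translate([1242, 279, 370]) cube([70, 1248, 17]);
translate([1382, 279, 370]) cube([70, 1248, 17]);
translate([1522, 279, 370]) cube([70, 1248, 17]);
translate([1662, 279, 370]) cube([70, 1248, 17]);
translate([1802, 279, 370]) cube([70, 1248, 17]);
translate([1942, 279, 370]) cube([70, 1248, 17]);
translate([2082, 279, 370]) cube([70, 1248, 17]);


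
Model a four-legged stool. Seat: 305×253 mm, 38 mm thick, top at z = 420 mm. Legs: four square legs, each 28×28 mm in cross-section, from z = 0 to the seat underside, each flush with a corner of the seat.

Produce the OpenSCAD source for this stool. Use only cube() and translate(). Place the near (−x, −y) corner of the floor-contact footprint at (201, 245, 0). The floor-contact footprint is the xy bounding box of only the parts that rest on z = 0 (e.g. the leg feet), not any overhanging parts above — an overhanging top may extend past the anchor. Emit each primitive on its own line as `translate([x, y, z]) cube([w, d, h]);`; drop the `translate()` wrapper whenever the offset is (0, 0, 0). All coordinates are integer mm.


translate([201, 245, 382]) cube([305, 253, 38]);
translate([201, 245, 0]) cube([28, 28, 382]);
translate([478, 245, 0]) cube([28, 28, 382]);
translate([201, 470, 0]) cube([28, 28, 382]);
translate([478, 470, 0]) cube([28, 28, 382]);


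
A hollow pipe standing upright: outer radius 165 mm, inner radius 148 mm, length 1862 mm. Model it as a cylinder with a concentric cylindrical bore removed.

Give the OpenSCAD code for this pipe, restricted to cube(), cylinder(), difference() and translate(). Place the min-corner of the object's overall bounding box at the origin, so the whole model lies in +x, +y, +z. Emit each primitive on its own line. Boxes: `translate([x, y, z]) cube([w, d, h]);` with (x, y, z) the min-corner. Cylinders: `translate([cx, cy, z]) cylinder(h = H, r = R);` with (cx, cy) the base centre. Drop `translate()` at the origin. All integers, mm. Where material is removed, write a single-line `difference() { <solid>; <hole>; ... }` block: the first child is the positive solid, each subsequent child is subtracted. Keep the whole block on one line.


difference() { translate([165, 165, 0]) cylinder(h = 1862, r = 165); translate([165, 165, 0]) cylinder(h = 1862, r = 148); }


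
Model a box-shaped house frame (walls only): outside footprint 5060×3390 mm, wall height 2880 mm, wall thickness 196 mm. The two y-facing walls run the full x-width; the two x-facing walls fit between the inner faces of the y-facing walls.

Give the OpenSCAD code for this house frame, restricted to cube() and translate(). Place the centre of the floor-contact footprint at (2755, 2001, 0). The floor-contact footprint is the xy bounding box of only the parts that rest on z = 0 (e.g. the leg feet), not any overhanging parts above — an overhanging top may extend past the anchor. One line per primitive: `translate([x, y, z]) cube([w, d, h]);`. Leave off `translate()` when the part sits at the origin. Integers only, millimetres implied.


translate([225, 306, 0]) cube([5060, 196, 2880]);
translate([225, 3500, 0]) cube([5060, 196, 2880]);
translate([225, 502, 0]) cube([196, 2998, 2880]);
translate([5089, 502, 0]) cube([196, 2998, 2880]);


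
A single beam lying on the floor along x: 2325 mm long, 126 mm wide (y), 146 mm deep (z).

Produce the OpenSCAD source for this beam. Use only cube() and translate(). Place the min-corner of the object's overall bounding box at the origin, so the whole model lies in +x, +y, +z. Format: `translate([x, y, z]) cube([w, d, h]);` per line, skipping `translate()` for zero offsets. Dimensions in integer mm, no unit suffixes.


cube([2325, 126, 146]);


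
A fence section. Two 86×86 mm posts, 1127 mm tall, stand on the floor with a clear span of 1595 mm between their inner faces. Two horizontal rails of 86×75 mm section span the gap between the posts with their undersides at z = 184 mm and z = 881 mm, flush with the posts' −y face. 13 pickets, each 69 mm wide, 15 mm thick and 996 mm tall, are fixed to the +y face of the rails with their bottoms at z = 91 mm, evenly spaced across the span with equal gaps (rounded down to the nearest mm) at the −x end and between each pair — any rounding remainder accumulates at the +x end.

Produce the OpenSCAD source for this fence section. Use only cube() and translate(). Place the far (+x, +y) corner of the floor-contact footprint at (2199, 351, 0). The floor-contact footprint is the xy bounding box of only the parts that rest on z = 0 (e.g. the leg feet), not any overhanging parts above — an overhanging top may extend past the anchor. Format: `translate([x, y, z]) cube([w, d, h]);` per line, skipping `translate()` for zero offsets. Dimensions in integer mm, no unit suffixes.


translate([432, 265, 0]) cube([86, 86, 1127]);
translate([2113, 265, 0]) cube([86, 86, 1127]);
translate([518, 265, 184]) cube([1595, 86, 75]);
translate([518, 265, 881]) cube([1595, 86, 75]);
translate([567, 351, 91]) cube([69, 15, 996]);
translate([685, 351, 91]) cube([69, 15, 996]);
translate([803, 351, 91]) cube([69, 15, 996]);
translate([921, 351, 91]) cube([69, 15, 996]);
translate([1039, 351, 91]) cube([69, 15, 996]);
translate([1157, 351, 91]) cube([69, 15, 996]);
translate([1275, 351, 91]) cube([69, 15, 996]);
translate([1393, 351, 91]) cube([69, 15, 996]);
translate([1511, 351, 91]) cube([69, 15, 996]);
translate([1629, 351, 91]) cube([69, 15, 996]);
translate([1747, 351, 91]) cube([69, 15, 996]);
translate([1865, 351, 91]) cube([69, 15, 996]);
translate([1983, 351, 91]) cube([69, 15, 996]);


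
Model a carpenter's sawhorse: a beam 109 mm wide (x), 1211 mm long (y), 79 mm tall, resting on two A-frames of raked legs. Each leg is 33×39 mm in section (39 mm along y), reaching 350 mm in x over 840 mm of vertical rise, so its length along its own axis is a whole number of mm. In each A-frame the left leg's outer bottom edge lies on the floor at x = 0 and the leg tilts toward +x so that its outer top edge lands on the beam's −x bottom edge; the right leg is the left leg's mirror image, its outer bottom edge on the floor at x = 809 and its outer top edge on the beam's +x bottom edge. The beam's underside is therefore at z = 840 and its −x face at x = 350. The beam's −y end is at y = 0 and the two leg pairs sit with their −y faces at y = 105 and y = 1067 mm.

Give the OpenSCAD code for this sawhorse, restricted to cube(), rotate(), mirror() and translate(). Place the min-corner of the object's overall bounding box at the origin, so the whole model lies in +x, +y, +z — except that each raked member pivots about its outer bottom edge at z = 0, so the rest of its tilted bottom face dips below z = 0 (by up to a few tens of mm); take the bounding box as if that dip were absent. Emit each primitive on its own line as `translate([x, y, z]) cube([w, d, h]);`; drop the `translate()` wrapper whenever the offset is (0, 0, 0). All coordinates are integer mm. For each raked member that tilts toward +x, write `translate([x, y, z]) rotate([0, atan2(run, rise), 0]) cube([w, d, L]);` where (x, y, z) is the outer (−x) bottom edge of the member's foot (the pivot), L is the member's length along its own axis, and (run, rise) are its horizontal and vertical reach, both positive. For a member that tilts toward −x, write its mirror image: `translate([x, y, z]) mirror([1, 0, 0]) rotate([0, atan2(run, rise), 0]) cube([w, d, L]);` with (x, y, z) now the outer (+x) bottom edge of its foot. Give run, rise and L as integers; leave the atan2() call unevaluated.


translate([350, 0, 840]) cube([109, 1211, 79]);
translate([0, 105, 0]) rotate([0, atan2(350, 840), 0]) cube([33, 39, 910]);
translate([809, 105, 0]) mirror([1, 0, 0]) rotate([0, atan2(350, 840), 0]) cube([33, 39, 910]);
translate([0, 1067, 0]) rotate([0, atan2(350, 840), 0]) cube([33, 39, 910]);
translate([809, 1067, 0]) mirror([1, 0, 0]) rotate([0, atan2(350, 840), 0]) cube([33, 39, 910]);


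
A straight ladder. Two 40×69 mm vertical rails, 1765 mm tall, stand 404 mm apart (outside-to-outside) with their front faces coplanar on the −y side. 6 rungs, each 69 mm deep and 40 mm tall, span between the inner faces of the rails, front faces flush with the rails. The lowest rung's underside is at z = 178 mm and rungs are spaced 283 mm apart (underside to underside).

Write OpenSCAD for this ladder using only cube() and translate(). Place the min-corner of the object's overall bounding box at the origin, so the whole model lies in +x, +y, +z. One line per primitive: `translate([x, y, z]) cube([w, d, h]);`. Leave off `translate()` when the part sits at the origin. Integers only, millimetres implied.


cube([40, 69, 1765]);
translate([364, 0, 0]) cube([40, 69, 1765]);
translate([40, 0, 178]) cube([324, 69, 40]);
translate([40, 0, 461]) cube([324, 69, 40]);
translate([40, 0, 744]) cube([324, 69, 40]);
translate([40, 0, 1027]) cube([324, 69, 40]);
translate([40, 0, 1310]) cube([324, 69, 40]);
translate([40, 0, 1593]) cube([324, 69, 40]);


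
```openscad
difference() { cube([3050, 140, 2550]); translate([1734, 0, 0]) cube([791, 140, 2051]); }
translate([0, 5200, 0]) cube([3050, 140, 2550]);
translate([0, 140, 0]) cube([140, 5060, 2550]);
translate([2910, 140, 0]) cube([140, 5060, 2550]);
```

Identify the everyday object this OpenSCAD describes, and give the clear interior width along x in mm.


A single room. The interior width is 2770 mm.

Four walls enclosing a rectangle with a door in the front wall — a room. Outside width 3050 minus two 140 mm walls gives 2770 mm.


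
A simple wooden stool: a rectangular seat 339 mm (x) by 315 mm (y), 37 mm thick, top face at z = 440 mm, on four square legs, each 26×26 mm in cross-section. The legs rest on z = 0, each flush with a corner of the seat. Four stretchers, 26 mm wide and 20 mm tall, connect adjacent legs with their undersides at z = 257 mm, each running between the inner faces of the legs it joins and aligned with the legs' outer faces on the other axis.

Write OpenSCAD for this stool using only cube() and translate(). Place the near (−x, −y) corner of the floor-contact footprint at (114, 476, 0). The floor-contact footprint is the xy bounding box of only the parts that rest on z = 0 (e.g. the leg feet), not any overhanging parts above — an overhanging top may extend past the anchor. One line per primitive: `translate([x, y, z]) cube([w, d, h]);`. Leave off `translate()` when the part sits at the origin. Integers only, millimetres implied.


// leg_h = 440 - 37 = 403
// stretcher span = 339 - 2*26 = 287
translate([114, 476, 403]) cube([339, 315, 37]);
translate([114, 476, 0]) cube([26, 26, 403]);
translate([427, 476, 0]) cube([26, 26, 403]);
translate([114, 765, 0]) cube([26, 26, 403]);
translate([427, 765, 0]) cube([26, 26, 403]);
translate([140, 476, 257]) cube([287, 26, 20]);
translate([140, 765, 257]) cube([287, 26, 20]);
translate([114, 502, 257]) cube([26, 263, 20]);
translate([427, 502, 257]) cube([26, 263, 20]);


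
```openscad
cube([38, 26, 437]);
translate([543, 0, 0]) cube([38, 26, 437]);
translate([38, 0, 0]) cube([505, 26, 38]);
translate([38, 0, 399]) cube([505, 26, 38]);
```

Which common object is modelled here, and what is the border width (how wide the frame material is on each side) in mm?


A picture frame. The border width is 38 mm.

Four thin pieces enclosing a rectangular opening — a picture frame. The two full-height stiles are 437 mm tall; the top rail sits at z = 399 and is 38 mm tall, so the border above the opening is 437 − 399 = 38 mm, matching the stile x-width.


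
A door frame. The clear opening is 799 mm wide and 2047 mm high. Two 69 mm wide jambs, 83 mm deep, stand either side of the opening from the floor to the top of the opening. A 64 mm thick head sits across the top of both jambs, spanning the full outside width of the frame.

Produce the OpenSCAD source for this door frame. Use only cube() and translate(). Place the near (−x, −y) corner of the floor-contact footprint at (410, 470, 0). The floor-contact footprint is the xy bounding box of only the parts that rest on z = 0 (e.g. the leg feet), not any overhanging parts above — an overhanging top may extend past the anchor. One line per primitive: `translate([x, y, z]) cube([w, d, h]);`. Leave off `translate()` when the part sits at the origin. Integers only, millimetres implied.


translate([410, 470, 0]) cube([69, 83, 2047]);
translate([1278, 470, 0]) cube([69, 83, 2047]);
translate([410, 470, 2047]) cube([937, 83, 64]);


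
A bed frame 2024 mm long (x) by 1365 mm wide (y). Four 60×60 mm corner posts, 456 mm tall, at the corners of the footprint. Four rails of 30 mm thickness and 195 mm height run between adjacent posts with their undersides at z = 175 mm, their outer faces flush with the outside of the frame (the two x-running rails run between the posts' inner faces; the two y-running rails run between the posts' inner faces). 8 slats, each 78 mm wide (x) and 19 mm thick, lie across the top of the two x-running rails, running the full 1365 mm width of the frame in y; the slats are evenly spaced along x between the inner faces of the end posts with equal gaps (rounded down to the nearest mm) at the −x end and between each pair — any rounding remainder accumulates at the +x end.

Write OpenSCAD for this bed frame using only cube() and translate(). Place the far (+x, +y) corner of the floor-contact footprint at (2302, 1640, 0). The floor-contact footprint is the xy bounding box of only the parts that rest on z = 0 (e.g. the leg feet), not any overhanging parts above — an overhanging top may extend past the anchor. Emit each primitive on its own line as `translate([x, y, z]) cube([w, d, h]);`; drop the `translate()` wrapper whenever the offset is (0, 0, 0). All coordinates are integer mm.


translate([278, 275, 0]) cube([60, 60, 456]);
translate([278, 1580, 0]) cube([60, 60, 456]);
translate([2242, 275, 0]) cube([60, 60, 456]);
translate([2242, 1580, 0]) cube([60, 60, 456]);
translate([338, 275, 175]) cube([1904, 30, 195]);
translate([338, 1610, 175]) cube([1904, 30, 195]);
translate([278, 335, 175]) cube([30, 1245, 195]);
translate([2272, 335, 175]) cube([30, 1245, 195]);
translate([480, 275, 370]) cube([78, 1365, 19]);
translate([700, 275, 370]) cube([78, 1365, 19]);
translate([920, 275, 370]) cube([78, 1365, 19]);
translate([1140, 275, 370]) cube([78, 1365, 19]);
translate([1360, 275, 370]) cube([78, 1365, 19]);
translate([1580, 275, 370]) cube([78, 1365, 19]);
translate([1800, 275, 370]) cube([78, 1365, 19]);
translate([2020, 275, 370]) cube([78, 1365, 19]);
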